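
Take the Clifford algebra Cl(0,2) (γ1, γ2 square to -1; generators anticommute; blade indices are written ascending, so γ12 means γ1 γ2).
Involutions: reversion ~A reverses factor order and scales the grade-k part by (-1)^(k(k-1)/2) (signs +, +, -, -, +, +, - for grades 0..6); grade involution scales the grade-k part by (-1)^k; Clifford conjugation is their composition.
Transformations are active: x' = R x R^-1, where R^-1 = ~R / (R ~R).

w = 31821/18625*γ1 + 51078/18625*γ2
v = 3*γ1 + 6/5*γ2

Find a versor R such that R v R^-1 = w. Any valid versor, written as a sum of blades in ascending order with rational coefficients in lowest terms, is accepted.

Take R = v + w = 87696/18625*γ1 + 73428/18625*γ2. Because q(v) = q(w) = -261/25, conjugation by R sends v exactly to w.
Answer: 87696/18625*γ1 + 73428/18625*γ2


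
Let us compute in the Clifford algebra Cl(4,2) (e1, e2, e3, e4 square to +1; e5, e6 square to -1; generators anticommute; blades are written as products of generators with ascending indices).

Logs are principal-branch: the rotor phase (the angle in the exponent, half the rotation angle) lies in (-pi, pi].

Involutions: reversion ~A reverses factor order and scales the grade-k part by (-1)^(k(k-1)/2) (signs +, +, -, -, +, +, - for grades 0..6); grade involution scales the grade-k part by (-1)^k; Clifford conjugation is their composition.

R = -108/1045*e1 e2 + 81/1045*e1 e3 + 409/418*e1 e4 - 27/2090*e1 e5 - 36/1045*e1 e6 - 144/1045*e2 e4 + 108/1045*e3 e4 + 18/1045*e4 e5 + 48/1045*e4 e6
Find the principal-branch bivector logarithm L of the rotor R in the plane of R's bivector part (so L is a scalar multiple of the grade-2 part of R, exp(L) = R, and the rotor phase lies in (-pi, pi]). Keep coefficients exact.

The scalar part of R is 0, which fixes the principal-branch rotor phase; the unit plane is then the bivector part divided by the sine of that phase, and L is that plane scaled by the phase.
Concretely: cos(phase) = 0 gives phase = ±pi/2, and since phase/sin(phase) is even the sign is immaterial: L = (phase/sin(phase)) * <R>_2 = (pi/2) * <R>_2.
Answer: -54*pi/1045*e1 e2 + 81*pi/2090*e1 e3 + 409*pi/836*e1 e4 - 27*pi/4180*e1 e5 - 18*pi/1045*e1 e6 - 72*pi/1045*e2 e4 + 54*pi/1045*e3 e4 + 9*pi/1045*e4 e5 + 24*pi/1045*e4 e6


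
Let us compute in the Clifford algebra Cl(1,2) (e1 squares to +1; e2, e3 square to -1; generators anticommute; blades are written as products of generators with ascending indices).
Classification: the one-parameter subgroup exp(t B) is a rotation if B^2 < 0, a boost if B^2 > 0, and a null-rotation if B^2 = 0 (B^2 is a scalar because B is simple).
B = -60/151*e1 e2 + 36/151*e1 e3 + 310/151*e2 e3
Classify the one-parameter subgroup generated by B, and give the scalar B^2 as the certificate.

B^2 term by term: the squares give (-60/151)^2*(e1 e2)^2 + (36/151)^2*(e1 e3)^2 + (310/151)^2*(e2 e3)^2 = 3600/22801*(+1) + 1296/22801*(+1) + 96100/22801*(-1) = -4 (each basis 2-blade squares to minus the product of its generators' squares); cross terms between blades sharing an index anticommute and cancel. So B^2 = -4.
Answer: rotation, certificate B^2 = -4. Note: conjugating B changes its blade decomposition but never the scalar B^2 = -4, whose sign settles the classification.


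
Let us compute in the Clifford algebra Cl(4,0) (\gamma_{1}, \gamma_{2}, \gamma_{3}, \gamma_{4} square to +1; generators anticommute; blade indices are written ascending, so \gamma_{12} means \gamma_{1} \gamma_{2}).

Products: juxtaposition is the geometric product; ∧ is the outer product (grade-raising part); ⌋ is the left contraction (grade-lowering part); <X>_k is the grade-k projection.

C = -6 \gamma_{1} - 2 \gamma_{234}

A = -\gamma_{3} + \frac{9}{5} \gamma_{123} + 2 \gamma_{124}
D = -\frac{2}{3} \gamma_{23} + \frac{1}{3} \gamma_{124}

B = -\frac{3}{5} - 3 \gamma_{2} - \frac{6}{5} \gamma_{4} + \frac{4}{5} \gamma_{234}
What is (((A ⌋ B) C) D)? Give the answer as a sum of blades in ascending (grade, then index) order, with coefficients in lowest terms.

step 1: \frac{4}{5} \gamma_{24}
step 2: -\frac{8}{5} \gamma_{3} - \frac{24}{5} \gamma_{124}
step 3: \frac{8}{5} - \frac{16}{15} \gamma_{2} + \frac{16}{5} \gamma_{134} - \frac{8}{15} \gamma_{1234}
Answer: \frac{8}{5} - \frac{16}{15} \gamma_{2} + \frac{16}{5} \gamma_{134} - \frac{8}{15} \gamma_{1234}


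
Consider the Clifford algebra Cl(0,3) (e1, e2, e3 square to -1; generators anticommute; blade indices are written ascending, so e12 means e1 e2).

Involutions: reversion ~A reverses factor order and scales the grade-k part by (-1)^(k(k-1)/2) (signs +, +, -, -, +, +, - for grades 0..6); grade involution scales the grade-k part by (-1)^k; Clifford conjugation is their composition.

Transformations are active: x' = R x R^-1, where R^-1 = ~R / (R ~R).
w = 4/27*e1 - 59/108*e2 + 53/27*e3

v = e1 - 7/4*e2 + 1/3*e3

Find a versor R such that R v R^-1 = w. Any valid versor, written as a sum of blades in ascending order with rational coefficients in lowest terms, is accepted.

Construction: equal norms (both -601/144) license R = v + w = 31/27*e1 - 62/27*e2 + 62/27*e3 — nothing changes along that direction, while (v - w)/2 changes sign, so v maps onto w.
Answer: 31/27*e1 - 62/27*e2 + 62/27*e3


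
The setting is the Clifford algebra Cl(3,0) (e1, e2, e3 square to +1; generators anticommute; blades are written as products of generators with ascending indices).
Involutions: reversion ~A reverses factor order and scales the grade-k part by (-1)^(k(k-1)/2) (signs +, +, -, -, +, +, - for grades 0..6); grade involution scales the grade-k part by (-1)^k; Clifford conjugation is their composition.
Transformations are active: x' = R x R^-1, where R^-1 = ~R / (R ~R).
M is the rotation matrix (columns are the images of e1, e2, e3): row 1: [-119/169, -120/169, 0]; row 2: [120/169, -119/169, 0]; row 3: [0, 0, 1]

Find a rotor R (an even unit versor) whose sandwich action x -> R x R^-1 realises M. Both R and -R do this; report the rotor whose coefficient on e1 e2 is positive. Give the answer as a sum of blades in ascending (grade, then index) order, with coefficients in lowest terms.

Method: write R = a + b12*e1 e2 + b13*e1 e3 + b23*e2 e3 with a^2 + b12^2 + b13^2 + b23^2 = 1 (so R^-1 = ~R). Expanding the columns R e_j ~R gives tr M = 4a^2 - 1 and, from the antisymmetric part, M21 - M12 = -4a*b12, M13 - M31 = 4a*b13, M32 - M23 = -4a*b23.
Here tr M = -69/169, so a^2 = (1 + tr M)/4 = 25/169 and a = ±5/13. Taking a = 5/13: M21 - M12 = 240/169, M13 - M31 = 0, M32 - M23 = 0, giving b12 = -12/13, b13 = 0, b23 = 0, i.e. R = 5/13 - 12/13*e1 e2.
Its e1 e2 coefficient is negative, so report the other preimage -R.
Answer: -5/13 + 12/13*e1 e2. Sheet selection: the two-to-one cover makes ±R indistinguishable at the matrix level (trace -69/169), so uniqueness comes from the required sign on e1 e2.


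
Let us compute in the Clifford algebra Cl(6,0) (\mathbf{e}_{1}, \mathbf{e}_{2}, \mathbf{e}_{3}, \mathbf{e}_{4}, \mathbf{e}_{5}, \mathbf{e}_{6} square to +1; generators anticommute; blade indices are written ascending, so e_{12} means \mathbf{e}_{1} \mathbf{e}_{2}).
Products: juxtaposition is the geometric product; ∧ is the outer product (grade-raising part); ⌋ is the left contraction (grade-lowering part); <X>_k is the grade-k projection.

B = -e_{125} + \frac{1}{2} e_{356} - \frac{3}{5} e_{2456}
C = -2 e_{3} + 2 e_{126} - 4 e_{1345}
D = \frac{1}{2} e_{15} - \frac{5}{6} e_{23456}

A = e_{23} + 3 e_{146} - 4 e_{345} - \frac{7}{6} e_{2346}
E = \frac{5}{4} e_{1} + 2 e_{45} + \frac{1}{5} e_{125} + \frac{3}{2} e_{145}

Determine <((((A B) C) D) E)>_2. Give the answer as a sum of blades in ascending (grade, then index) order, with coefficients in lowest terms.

step 1: -\frac{7}{10} e_{35} - 2 e_{46} - \frac{9}{5} e_{125} + e_{135} + \frac{12}{5} e_{236} + \frac{7}{12} e_{245} + \frac{1}{2} e_{256} + 4 e_{1234} - \frac{3}{2} e_{1345} + 3 e_{2456} + \frac{3}{5} e_{3456} + \frac{7}{6} e_{13456}
step 2: 6 - 4 e_{4} - \frac{7}{5} e_{5} - \frac{14}{3} e_{6} - \frac{24}{5} e_{13} + \frac{14}{5} e_{14} + e_{15} - \frac{12}{5} e_{16} - 16 e_{25} + \frac{24}{5} e_{26} + \frac{18}{5} e_{56} - \frac{7}{3} e_{123} + 4 e_{124} - 3 e_{145} + \frac{36}{5} e_{234} - 4 e_{346} + \frac{6}{5} e_{456} - \frac{18}{5} e_{1235} - 12 e_{1236} + 8 e_{1356} + \frac{7}{6} e_{1456} + \frac{7}{6} e_{2345} + e_{2356} + \frac{6}{5} e_{12345} - 2 e_{12346} - \frac{7}{5} e_{12356} - \frac{48}{5} e_{12456} + 3 e_{23456}
step 3: -3 + \frac{7}{10} e_{1} - \frac{7}{3} e_{4} - \frac{35}{36} e_{6} - 8 e_{12} - 8 e_{13} + \frac{7}{6} e_{14} + \frac{4}{3} e_{15} - \frac{14}{5} e_{16} + \frac{14}{5} e_{23} - \frac{10}{3} e_{25} + \frac{12}{5} e_{35} + 4 e_{36} - \frac{7}{5} e_{45} + \frac{7}{12} e_{46} + \frac{24}{5} e_{56} + \frac{35}{36} e_{123} - \frac{20}{3} e_{124} - 8 e_{145} + \frac{18}{5} e_{146} - \frac{7}{3} e_{156} + \frac{18}{5} e_{234} - \frac{7}{6} e_{235} + \frac{7}{10} e_{236} + 2 e_{245} + \frac{24}{5} e_{246} - 4 e_{345} - \frac{40}{3} e_{346} + \frac{7}{12} e_{1234} - 3 e_{1236} - \frac{12}{5} e_{1256} - \frac{10}{3} e_{1356} - \frac{35}{18} e_{1456} + \frac{35}{9} e_{2345} - \frac{7}{6} e_{2346} - \frac{8}{3} e_{2356} - \frac{8}{5} e_{12345} + \frac{7}{3} e_{12346} - \frac{7}{3} e_{12356} - 4 e_{12456} - 2 e_{13456} - 4 e_{23456}
step 4: \frac{627}{40} + \frac{901}{60} e_{1} + \frac{94}{15} e_{2} + 18 e_{3} + \frac{13}{24} e_{4} - \frac{389}{60} e_{5} + \frac{31}{300} e_{6} + 3 e_{12} - \frac{173}{30} e_{13} - \frac{3}{20} e_{14} + \frac{35}{6} e_{15} + \frac{245}{48} e_{16} - \frac{333}{80} e_{23} - \frac{49}{15} e_{24} - \frac{493}{50} e_{25} + \frac{97}{15} e_{26} - \frac{112}{25} e_{34} - \frac{7}{36} e_{35} + \frac{38}{15} e_{36} - \frac{817}{60} e_{45} - \frac{12}{5} e_{46} + \frac{73}{20} e_{56} + \frac{101}{75} e_{123} + \frac{118}{25} e_{124} - \frac{181}{10} e_{125} + \frac{176}{25} e_{126} - \frac{197}{45} e_{134} + \frac{61}{25} e_{135} + \frac{127}{15} e_{136} - \frac{97}{20} e_{145} - \frac{433}{240} e_{146} + \frac{563}{40} e_{156} + \frac{77}{48} e_{234} + \frac{189}{40} e_{235} + \frac{149}{12} e_{236} + \frac{367}{30} e_{245} - \frac{289}{90} e_{246} + \frac{329}{25} e_{256} + \frac{713}{60} e_{345} - 5 e_{346} - \frac{231}{10} e_{356} + \frac{1687}{360} e_{456} - \frac{141}{20} e_{1234} - \frac{111}{40} e_{1235} - \frac{55}{8} e_{1236} - \frac{569}{30} e_{1245} - \frac{6}{5} e_{1246} - \frac{1261}{180} e_{1256} - \frac{293}{25} e_{1345} + \frac{338}{15} e_{1346} + \frac{1007}{50} e_{1356} - \frac{1909}{600} e_{1456} + \frac{607}{120} e_{2345} + \frac{243}{20} e_{2346} - \frac{7}{4} e_{2356} - \frac{143}{25} e_{2456} + \frac{179}{30} e_{3456} + \frac{1981}{180} e_{12345} + \frac{173}{24} e_{12346} - \frac{73}{60} e_{12356} - \frac{7}{60} e_{12456} + \frac{173}{30} e_{13456} + \frac{59}{10} e_{23456} + \frac{37}{60} e_{123456}
step 5: 3 e_{12} - \frac{173}{30} e_{13} - \frac{3}{20} e_{14} + \frac{35}{6} e_{15} + \frac{245}{48} e_{16} - \frac{333}{80} e_{23} - \frac{49}{15} e_{24} - \frac{493}{50} e_{25} + \frac{97}{15} e_{26} - \frac{112}{25} e_{34} - \frac{7}{36} e_{35} + \frac{38}{15} e_{36} - \frac{817}{60} e_{45} - \frac{12}{5} e_{46} + \frac{73}{20} e_{56}
Answer: 3 e_{12} - \frac{173}{30} e_{13} - \frac{3}{20} e_{14} + \frac{35}{6} e_{15} + \frac{245}{48} e_{16} - \frac{333}{80} e_{23} - \frac{49}{15} e_{24} - \frac{493}{50} e_{25} + \frac{97}{15} e_{26} - \frac{112}{25} e_{34} - \frac{7}{36} e_{35} + \frac{38}{15} e_{36} - \frac{817}{60} e_{45} - \frac{12}{5} e_{46} + \frac{73}{20} e_{56}


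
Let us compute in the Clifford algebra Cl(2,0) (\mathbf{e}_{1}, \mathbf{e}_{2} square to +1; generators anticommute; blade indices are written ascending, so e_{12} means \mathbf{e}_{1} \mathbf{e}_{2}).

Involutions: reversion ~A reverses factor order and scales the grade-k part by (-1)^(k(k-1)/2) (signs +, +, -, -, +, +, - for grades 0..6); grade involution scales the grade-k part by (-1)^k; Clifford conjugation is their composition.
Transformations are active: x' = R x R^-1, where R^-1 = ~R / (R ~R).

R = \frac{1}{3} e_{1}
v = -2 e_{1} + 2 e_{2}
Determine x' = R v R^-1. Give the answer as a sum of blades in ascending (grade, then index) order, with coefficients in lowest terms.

~R = \frac{1}{3} e_{1}, and R ~R = \frac{1}{9}, so R^-1 = ~R / (\frac{1}{9}).
R v = -\frac{2}{3} + \frac{2}{3} e_{12}
Answer: -2 e_{1} - 2 e_{2}


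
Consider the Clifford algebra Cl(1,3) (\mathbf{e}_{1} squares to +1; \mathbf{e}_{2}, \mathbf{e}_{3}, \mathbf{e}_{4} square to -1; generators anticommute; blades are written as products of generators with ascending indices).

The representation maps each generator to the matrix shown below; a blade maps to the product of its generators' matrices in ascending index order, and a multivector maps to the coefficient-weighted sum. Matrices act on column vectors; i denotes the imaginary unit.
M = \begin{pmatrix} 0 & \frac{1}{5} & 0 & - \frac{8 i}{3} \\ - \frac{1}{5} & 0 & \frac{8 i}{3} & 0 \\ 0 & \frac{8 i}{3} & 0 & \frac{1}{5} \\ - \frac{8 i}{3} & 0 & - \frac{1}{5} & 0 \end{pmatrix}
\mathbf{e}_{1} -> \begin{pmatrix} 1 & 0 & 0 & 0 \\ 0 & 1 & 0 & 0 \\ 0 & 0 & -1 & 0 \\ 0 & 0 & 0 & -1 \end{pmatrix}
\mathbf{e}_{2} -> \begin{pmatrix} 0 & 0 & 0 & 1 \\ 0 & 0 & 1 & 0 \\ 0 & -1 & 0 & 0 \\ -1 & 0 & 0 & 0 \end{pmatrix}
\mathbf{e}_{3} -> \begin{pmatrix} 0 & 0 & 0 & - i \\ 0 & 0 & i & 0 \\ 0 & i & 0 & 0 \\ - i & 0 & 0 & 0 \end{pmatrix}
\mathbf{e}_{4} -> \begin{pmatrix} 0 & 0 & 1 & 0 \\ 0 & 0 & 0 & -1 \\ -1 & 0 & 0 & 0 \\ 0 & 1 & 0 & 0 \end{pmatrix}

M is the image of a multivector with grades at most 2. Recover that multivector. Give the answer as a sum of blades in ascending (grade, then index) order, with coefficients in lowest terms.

Method: the blade images are trace-orthogonal — tr(rho(e_A) rho(e_B)^-1) = 4 if A = B and 0 otherwise — and rho(e_A)^-1 = (e_A)^2 * rho(e_A) with (e_A)^2 = +1 or -1, so the coefficient of e_A in the preimage is (e_A)^2 * tr(M rho(e_A))/4.
Nonzero projections over blades of grade <= 2: e_{3}: (e_{3})^2 = -1, tr(M rho(e_{3})) = - \frac{32}{3}, coefficient \frac{8}{3}; e_{2} e_{4}: (e_{2} e_{4})^2 = -1, tr(M rho(e_{2} e_{4})) = - \frac{4}{5}, coefficient \frac{1}{5}. Every other blade of grade <= 2 projects to 0.
Answer: \frac{8}{3} e_{3} + \frac{1}{5} e_{2} e_{4}


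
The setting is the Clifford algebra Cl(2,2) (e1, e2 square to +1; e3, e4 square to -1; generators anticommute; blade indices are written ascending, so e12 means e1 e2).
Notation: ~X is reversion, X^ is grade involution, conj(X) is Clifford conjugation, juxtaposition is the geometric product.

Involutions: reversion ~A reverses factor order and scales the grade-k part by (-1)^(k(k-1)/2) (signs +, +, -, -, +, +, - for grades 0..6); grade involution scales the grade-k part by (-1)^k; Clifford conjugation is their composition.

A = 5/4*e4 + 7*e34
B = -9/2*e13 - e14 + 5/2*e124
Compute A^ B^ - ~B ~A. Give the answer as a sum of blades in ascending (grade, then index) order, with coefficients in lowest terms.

first term: 5/4*e1 - 25/8*e12 + 7*e13 - 63/2*e14 + 35/2*e123 + 45/8*e134
second term: -5/4*e1 + 25/8*e12 - 7*e13 + 63/2*e14 + 35/2*e123 + 45/8*e134
Answer: 5/2*e1 - 25/4*e12 + 14*e13 - 63*e14


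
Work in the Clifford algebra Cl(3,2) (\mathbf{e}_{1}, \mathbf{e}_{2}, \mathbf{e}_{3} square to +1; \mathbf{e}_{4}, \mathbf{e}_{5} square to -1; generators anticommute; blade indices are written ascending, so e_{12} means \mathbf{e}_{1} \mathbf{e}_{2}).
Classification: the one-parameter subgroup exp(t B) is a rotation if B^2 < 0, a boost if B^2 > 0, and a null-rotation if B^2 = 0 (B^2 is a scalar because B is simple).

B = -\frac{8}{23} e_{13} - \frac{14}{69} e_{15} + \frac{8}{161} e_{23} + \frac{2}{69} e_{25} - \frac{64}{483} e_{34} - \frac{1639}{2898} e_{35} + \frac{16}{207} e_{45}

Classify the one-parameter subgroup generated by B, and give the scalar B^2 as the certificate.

B^2 term by term: the squares give (-\frac{8}{23})^2*(e_{13})^2 + (-\frac{14}{69})^2*(e_{15})^2 + (\frac{8}{161})^2*(e_{23})^2 + (\frac{2}{69})^2*(e_{25})^2 + (-\frac{64}{483})^2*(e_{34})^2 + (-\frac{1639}{2898})^2*(e_{35})^2 + (\frac{16}{207})^2*(e_{45})^2 = \frac{64}{529}*(-1) + \frac{196}{4761}*(+1) + \frac{64}{25921}*(-1) + \frac{4}{4761}*(+1) + \frac{4096}{233289}*(+1) + \frac{2686321}{8398404}*(+1) + \frac{256}{42849}*(-1) = \frac{1}{4} (each basis 2-blade squares to minus the product of its generators' squares); cross terms between blades sharing an index anticommute and cancel; the commuting (index-disjoint) pairs give grade-4 terms 2*c*c'*(blade product), which cancel blade by blade — e_{1235}: \frac{32}{1587} - \frac{32}{1587} = 0; e_{1345}: -\frac{256}{4761} + \frac{256}{4761} = 0; e_{2345}: \frac{256}{33327} - \frac{256}{33327} = 0 — confirming B is simple. So B^2 = \frac{1}{4}.
Answer: boost, certificate B^2 = \frac{1}{4}. No conjugation can change B^2 = \frac{1}{4}; the sign gives the class.


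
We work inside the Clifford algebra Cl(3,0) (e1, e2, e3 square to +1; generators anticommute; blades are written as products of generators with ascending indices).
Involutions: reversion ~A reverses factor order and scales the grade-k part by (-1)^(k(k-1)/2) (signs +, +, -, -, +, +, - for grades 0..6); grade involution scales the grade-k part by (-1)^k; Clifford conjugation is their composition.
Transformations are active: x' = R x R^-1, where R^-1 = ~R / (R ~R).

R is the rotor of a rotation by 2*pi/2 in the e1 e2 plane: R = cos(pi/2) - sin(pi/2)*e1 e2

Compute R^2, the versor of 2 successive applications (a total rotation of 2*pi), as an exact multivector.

Half-angle bookkeeping: 2 applications in e1 e2 add up to rotor phase 2*pi/2 = pi, so R^2 = cos(pi) - sin(pi)*e1 e2.
cos(pi) = -1 and sin(pi) = 0, so R^2 = -1. The total rotation 2*pi is 1 full turn, so every vector returns to itself, yet the rotor is -1, on the OTHER sheet of the double cover (an odd number of 2*pi turns).
Answer: -1


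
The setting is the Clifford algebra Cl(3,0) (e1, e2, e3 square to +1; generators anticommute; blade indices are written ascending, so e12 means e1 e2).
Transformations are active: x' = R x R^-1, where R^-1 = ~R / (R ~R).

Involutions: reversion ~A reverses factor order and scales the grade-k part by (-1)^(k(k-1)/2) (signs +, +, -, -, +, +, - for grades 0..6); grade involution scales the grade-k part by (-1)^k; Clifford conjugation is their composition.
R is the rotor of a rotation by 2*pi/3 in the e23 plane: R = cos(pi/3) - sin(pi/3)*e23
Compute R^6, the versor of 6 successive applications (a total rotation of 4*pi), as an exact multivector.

Because a rotor carries half the rotation angle, composing 6 copies of this e23-plane rotor multiplies the phase: 6*(pi/3) = 2*pi, hence R^6 = cos(2*pi) - sin(2*pi)*e23.
cos(2*pi) = 1 and sin(2*pi) = 0, so R^6 = 1. The total rotation 4*pi is 2 full turns, so every vector returns to itself, yet the rotor is +1, back on the identity sheet (an even number of 2*pi turns).
Answer: 1


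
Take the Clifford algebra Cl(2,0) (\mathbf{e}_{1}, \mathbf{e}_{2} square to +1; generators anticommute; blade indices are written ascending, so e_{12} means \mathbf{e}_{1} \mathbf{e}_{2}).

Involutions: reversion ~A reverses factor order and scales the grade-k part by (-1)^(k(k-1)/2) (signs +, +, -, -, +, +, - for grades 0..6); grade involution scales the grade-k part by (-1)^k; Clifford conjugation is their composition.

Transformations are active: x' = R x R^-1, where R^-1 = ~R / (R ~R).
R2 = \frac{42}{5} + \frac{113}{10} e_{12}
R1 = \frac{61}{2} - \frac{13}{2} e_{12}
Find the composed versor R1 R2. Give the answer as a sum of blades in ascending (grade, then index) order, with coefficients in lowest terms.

Distribute over the terms of R1 (each basis-blade product reordered to ascending indices, repeated generators contracted through their squares):
(\frac{61}{2}) R2 = \frac{1281}{5} + \frac{6893}{20} e_{12}
(-\frac{13}{2} e_{12}) R2 = \frac{1469}{20} - \frac{273}{5} e_{12}
Summing the partial products and collecting blades:
Answer: \frac{6593}{20} + \frac{5801}{20} e_{12}


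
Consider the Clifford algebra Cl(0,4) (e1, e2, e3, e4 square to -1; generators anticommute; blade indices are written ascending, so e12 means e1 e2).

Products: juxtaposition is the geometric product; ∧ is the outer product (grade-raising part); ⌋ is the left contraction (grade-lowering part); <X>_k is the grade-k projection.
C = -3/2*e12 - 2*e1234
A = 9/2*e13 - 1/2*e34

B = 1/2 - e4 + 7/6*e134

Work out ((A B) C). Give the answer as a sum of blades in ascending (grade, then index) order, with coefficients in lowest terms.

step 1: 7/12*e1 - 1/2*e3 - 21/4*e4 + 9/4*e13 - 1/4*e34 - 9/2*e134
step 2: 79/8*e2 - 1/2*e12 + 27/8*e23 - 9/2*e24 + 45/4*e123 + 55/8*e124 - 67/12*e234 + 3/8*e1234
Answer: 79/8*e2 - 1/2*e12 + 27/8*e23 - 9/2*e24 + 45/4*e123 + 55/8*e124 - 67/12*e234 + 3/8*e1234


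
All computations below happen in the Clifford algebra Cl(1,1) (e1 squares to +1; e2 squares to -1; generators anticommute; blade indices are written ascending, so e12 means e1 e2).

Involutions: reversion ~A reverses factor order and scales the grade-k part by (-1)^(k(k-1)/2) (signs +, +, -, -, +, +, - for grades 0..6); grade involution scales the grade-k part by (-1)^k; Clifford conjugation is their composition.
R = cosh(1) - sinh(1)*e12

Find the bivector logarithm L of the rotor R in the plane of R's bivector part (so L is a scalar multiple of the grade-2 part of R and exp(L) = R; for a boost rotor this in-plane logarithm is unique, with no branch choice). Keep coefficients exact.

The scalar part of R is cosh(1), so cosh pins the rapidity up to sign — the sign comes from the bivector part; dividing that part by sinh of the rapidity yields the plane, and the in-plane L = rapidity * plane is unique because the two sign choices cancel.
Concretely: cosh(rapidity) = cosh(1) gives rapidity = ±1, and since rapidity/sinh(rapidity) is even the sign is immaterial: L = (rapidity/sinh(rapidity)) * <R>_2 = (1/sinh(1)) * <R>_2.
Answer: -e12


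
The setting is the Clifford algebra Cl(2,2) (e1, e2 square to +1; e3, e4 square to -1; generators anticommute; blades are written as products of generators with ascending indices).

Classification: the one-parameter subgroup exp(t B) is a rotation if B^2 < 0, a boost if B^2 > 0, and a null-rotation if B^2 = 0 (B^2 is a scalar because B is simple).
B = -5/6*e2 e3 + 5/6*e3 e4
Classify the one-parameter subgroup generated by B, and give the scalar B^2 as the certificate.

B^2 term by term: the squares give (-5/6)^2*(e2 e3)^2 + (5/6)^2*(e3 e4)^2 = 25/36*(+1) + 25/36*(-1) = 0 (each basis 2-blade squares to minus the product of its generators' squares); cross terms between blades sharing an index anticommute and cancel. So B^2 = 0.
Answer: null-rotation, certificate B^2 = 0. Note: conjugating B changes its blade decomposition but never the scalar B^2 = 0, whose sign settles the classification.


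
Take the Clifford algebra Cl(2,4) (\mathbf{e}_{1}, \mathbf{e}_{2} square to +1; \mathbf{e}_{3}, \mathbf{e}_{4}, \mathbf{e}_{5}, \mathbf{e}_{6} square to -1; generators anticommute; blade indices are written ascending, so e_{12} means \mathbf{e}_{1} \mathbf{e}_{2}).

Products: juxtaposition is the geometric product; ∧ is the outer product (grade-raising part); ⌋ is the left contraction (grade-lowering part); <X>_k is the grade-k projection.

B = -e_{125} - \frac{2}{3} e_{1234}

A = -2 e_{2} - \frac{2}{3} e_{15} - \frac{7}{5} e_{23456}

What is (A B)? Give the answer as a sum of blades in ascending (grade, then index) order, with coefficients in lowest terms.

step 1: -\frac{2}{3} e_{2} - 2 e_{15} - \frac{4}{3} e_{134} + \frac{14}{15} e_{156} - \frac{7}{5} e_{1346} + \frac{4}{9} e_{2345}
Answer: -\frac{2}{3} e_{2} - 2 e_{15} - \frac{4}{3} e_{134} + \frac{14}{15} e_{156} - \frac{7}{5} e_{1346} + \frac{4}{9} e_{2345}


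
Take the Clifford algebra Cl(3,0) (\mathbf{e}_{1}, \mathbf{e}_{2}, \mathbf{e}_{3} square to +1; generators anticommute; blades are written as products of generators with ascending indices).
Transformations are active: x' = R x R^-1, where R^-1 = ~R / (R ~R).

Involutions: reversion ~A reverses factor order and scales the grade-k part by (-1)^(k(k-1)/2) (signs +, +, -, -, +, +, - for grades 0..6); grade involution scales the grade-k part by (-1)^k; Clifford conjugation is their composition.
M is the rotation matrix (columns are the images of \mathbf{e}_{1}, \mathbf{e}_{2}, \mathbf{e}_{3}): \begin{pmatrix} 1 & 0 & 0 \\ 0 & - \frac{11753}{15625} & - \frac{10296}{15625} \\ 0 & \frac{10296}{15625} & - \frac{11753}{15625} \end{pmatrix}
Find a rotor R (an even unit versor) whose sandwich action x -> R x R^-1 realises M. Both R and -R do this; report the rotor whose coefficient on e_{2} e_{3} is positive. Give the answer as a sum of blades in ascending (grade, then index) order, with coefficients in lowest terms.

Method: write R = a + b12*e_{1} e_{2} + b13*e_{1} e_{3} + b23*e_{2} e_{3} with a^2 + b12^2 + b13^2 + b23^2 = 1 (so R^-1 = ~R). Expanding the columns R e_j ~R gives tr M = 4a^2 - 1 and, from the antisymmetric part, M21 - M12 = -4a*b12, M13 - M31 = 4a*b13, M32 - M23 = -4a*b23.
Here tr M = -\frac{7881}{15625}, so a^2 = (1 + tr M)/4 = \frac{1936}{15625} and a = ±\frac{44}{125}. Taking a = \frac{44}{125}: M21 - M12 = 0, M13 - M31 = 0, M32 - M23 = \frac{20592}{15625}, giving b12 = 0, b13 = 0, b23 = -\frac{117}{125}, i.e. R = \frac{44}{125} - \frac{117}{125} e_{2} e_{3}.
Its e_{2} e_{3} coefficient is negative, so report the other preimage -R.
Answer: -\frac{44}{125} + \frac{117}{125} e_{2} e_{3}. Note: both R and -R realise this M (trace -\frac{7881}{15625}); the covering map identifies them, and the e_{2} e_{3}-coefficient sign is the tie-breaker.


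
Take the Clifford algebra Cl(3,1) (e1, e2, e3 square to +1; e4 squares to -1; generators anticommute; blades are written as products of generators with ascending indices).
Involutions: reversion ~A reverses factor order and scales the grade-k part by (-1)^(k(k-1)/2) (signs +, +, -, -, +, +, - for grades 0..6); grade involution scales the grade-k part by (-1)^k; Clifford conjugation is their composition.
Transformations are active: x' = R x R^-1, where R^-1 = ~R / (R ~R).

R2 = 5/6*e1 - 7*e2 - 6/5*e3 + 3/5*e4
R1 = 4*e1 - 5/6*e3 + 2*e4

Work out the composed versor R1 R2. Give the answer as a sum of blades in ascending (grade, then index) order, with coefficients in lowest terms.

Distribute over the terms of R1 (each basis-blade product reordered to ascending indices, repeated generators contracted through their squares):
(4*e1) R2 = 10/3 - 28*e1 e2 - 24/5*e1 e3 + 12/5*e1 e4
(-5/6*e3) R2 = 1 + 25/36*e1 e3 - 35/6*e2 e3 - 1/2*e3 e4
(2*e4) R2 = -6/5 - 5/3*e1 e4 + 14*e2 e4 + 12/5*e3 e4
Summing the partial products and collecting blades:
Answer: 47/15 - 28*e1 e2 - 739/180*e1 e3 + 11/15*e1 e4 - 35/6*e2 e3 + 14*e2 e4 + 19/10*e3 e4


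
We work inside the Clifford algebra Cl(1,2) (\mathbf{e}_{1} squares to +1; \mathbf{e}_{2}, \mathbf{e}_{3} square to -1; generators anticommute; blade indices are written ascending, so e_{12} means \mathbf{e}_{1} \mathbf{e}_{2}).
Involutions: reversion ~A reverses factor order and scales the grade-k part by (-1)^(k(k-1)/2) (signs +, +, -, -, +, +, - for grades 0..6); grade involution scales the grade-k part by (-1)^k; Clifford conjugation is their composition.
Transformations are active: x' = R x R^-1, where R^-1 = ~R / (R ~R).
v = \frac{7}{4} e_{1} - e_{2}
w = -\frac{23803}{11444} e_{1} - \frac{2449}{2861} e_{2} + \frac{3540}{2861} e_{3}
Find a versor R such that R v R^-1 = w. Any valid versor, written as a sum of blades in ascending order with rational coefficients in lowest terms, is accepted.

Here q(v) = q(w) = \frac{33}{16}; the classical choice R = v + w = -\frac{944}{2861} e_{1} - \frac{5310}{2861} e_{2} + \frac{3540}{2861} e_{3} then realises v -> w under the sandwich.
Answer: -\frac{944}{2861} e_{1} - \frac{5310}{2861} e_{2} + \frac{3540}{2861} e_{3}


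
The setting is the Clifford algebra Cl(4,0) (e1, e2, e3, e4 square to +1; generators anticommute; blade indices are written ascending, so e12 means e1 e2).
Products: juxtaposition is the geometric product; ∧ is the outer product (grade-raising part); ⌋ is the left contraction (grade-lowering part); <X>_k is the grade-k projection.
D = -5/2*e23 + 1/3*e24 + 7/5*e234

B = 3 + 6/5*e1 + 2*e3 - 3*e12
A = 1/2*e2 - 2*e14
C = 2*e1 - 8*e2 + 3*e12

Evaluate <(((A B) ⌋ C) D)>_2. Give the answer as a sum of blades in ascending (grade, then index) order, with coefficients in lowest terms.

step 1: 3/2*e1 + 3/2*e2 + 12/5*e4 - 3/5*e12 - 6*e14 + e23 + 6*e24 + 4*e134
step 2: -36/5 - 9/2*e1 + 9/2*e2
step 3: -45/4*e3 + 3/2*e4 + 18*e23 - 12/5*e24 + 63/10*e34 + 45/4*e123 - 3/2*e124 - 252/25*e234 - 63/10*e1234
step 4: 18*e23 - 12/5*e24 + 63/10*e34
Answer: 18*e23 - 12/5*e24 + 63/10*e34


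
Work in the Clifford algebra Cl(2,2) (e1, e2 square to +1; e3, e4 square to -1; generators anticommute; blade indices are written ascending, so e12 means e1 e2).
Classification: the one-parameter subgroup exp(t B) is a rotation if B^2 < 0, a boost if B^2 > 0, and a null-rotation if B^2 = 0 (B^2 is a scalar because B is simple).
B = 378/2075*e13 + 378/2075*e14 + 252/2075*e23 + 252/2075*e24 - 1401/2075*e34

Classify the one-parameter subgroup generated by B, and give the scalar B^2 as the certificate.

B^2 term by term: the squares give (378/2075)^2*(e13)^2 + (378/2075)^2*(e14)^2 + (252/2075)^2*(e23)^2 + (252/2075)^2*(e24)^2 + (-1401/2075)^2*(e34)^2 = 142884/4305625*(+1) + 142884/4305625*(+1) + 63504/4305625*(+1) + 63504/4305625*(+1) + 1962801/4305625*(-1) = -9/25 (each basis 2-blade squares to minus the product of its generators' squares); cross terms between blades sharing an index anticommute and cancel; the commuting (index-disjoint) pairs give grade-4 terms 2*c*c'*(blade product), which cancel blade by blade — e1234: -190512/4305625 + 190512/4305625 = 0 — confirming B is simple. So B^2 = -9/25.
Answer: rotation, certificate B^2 = -9/25. No conjugation can change B^2 = -9/25; the sign gives the class.


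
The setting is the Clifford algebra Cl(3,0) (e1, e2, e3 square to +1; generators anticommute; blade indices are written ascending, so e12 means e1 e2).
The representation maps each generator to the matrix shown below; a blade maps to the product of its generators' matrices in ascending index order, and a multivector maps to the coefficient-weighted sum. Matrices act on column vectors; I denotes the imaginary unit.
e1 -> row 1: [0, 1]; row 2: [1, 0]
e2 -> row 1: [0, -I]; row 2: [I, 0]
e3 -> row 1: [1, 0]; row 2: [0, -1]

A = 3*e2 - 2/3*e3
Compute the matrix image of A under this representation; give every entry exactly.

M = (3)*rho(e2) + (-2/3)*rho(e3), summed entrywise:
Answer: row 1: [-2/3, -3*I]; row 2: [3*I, 2/3]


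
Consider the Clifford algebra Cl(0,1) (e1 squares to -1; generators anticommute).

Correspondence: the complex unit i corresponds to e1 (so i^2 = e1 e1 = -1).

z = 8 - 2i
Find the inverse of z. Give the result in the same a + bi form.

In blades: z = 8 - 2*e1.
With qbar = 8 + 2*e1 (scalar fixed, mapped units negated), z qbar = 68 (the sum of squared coefficients), so z^-1 = qbar / (68) = 2/17 + 1/34*e1; translating back:
Answer: 2/17 + 1/34*i


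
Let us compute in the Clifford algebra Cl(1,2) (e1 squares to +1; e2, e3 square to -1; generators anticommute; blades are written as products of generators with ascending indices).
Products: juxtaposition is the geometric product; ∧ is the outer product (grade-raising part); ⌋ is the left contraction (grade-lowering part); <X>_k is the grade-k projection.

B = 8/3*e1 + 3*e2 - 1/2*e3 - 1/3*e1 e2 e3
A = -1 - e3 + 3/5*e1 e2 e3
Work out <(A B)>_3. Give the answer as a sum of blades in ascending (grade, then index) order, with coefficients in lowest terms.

step 1: -3/10 - 8/3*e1 - 3*e2 + 1/2*e3 - 1/30*e1 e2 + 67/15*e1 e3 + 23/5*e2 e3 + 1/3*e1 e2 e3
step 2: 1/3*e1 e2 e3
Answer: 1/3*e1 e2 e3


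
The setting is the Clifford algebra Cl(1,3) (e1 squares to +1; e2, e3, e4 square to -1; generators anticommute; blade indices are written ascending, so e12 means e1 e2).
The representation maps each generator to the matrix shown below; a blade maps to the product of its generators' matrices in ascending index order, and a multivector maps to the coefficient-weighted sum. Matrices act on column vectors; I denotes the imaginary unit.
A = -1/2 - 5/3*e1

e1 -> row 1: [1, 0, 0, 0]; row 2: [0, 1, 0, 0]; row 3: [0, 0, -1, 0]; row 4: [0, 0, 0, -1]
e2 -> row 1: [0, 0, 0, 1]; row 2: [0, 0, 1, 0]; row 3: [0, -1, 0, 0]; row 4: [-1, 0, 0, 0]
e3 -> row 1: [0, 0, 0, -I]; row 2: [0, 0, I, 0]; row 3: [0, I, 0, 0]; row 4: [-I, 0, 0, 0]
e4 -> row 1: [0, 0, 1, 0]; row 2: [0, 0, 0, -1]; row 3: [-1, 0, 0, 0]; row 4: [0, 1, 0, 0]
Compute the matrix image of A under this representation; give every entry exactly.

M = (-1/2)*1 + (-5/3)*rho(e1), summed entrywise (1 is the identity matrix):
Answer: row 1: [-13/6, 0, 0, 0]; row 2: [0, -13/6, 0, 0]; row 3: [0, 0, 7/6, 0]; row 4: [0, 0, 0, 7/6]


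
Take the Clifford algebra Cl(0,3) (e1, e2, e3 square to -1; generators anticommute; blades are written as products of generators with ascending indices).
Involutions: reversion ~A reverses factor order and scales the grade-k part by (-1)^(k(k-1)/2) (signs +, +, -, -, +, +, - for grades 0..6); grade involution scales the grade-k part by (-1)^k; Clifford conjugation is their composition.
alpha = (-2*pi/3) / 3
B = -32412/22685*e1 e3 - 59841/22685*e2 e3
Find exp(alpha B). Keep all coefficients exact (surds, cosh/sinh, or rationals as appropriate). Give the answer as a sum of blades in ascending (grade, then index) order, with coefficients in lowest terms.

B^2 term by term: the squares give (-32412/22685)^2*(e1 e3)^2 + (-59841/22685)^2*(e2 e3)^2 = 1050537744/514609225*(-1) + 3580945281/514609225*(-1) = -9 (each basis 2-blade squares to minus the product of its generators' squares); cross terms between blades sharing an index anticommute and cancel. So B^2 = -9.
B^2 = -9 — the negative square puts this in the circular regime; l = 3, alpha*l = -2*pi/3, so exp(alpha B) = cos(-2*pi/3) + (sin(-2*pi/3)/3)*B = -1/2 + (-sqrt(3)/6)*B.
Answer: -1/2 + 5402*sqrt(3)/22685*e1 e3 + 19947*sqrt(3)/45370*e2 e3


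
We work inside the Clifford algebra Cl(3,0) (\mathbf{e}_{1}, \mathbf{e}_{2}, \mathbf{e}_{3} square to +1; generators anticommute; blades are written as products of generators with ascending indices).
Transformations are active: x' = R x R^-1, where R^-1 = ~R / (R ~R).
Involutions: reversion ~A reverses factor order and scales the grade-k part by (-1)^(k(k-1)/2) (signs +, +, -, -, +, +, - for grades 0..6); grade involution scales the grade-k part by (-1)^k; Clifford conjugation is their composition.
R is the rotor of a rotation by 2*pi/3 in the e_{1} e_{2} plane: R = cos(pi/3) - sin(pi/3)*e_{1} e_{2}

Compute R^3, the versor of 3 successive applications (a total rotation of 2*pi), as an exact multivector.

The rotor phase is half the rotation angle and phases add under composition, so 3 steps in the e_{1} e_{2} plane accumulate phase 3*(pi/3) = \pi: R^3 = cos(\pi) - sin(\pi)*e_{1} e_{2}.
cos(\pi) = -1 and sin(\pi) = 0, so R^3 = -1. The total rotation 2*pi is 1 full turn, so every vector returns to itself, yet the rotor is -1, on the OTHER sheet of the double cover (an odd number of 2*pi turns).
Answer: -1


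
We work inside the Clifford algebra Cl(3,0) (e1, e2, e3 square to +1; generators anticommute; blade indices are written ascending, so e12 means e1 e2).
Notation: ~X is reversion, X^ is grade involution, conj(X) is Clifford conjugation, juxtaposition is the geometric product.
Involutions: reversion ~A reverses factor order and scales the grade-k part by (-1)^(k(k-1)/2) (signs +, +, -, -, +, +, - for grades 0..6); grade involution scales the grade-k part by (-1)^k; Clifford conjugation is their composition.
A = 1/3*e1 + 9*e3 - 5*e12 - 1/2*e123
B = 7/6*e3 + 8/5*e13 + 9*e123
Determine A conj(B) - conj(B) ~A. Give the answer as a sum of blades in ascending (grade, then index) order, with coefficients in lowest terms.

first term: -6 + 72/5*e1 + 4/5*e2 + 667/15*e3 + 979/12*e12 - 7/18*e13 - 5*e23 + 35/6*e123
second term: -15 - 72/5*e1 - 4/5*e2 - 667/15*e3 + 965/12*e12 + 7/18*e13 - 5*e23 - 35/6*e123
Answer: 9 + 144/5*e1 + 8/5*e2 + 1334/15*e3 + 7/6*e12 - 7/9*e13 + 35/3*e123


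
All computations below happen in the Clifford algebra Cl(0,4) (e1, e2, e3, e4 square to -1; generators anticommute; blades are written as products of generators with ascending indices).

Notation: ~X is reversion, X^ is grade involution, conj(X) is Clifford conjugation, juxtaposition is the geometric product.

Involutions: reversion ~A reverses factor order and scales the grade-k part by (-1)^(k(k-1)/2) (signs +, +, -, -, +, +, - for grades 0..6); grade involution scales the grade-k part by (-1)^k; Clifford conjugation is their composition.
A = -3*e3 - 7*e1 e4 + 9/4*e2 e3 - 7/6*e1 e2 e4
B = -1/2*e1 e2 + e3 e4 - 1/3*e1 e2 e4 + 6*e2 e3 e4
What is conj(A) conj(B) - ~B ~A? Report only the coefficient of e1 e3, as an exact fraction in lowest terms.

first term: 7/18 - 7/3*e2 + 205/12*e4 - 121/8*e1 e3 + 49/4*e2 e4 - 118/3*e1 e2 e3 + 3/4*e1 e3 e4 - e1 e2 e3 e4
second term: 7/18 + 7/3*e2 - 133/12*e4 + 121/8*e1 e3 + 95/4*e2 e4 - 127/3*e1 e2 e3 + 3/4*e1 e3 e4 + e1 e2 e3 e4
Answer: -121/4


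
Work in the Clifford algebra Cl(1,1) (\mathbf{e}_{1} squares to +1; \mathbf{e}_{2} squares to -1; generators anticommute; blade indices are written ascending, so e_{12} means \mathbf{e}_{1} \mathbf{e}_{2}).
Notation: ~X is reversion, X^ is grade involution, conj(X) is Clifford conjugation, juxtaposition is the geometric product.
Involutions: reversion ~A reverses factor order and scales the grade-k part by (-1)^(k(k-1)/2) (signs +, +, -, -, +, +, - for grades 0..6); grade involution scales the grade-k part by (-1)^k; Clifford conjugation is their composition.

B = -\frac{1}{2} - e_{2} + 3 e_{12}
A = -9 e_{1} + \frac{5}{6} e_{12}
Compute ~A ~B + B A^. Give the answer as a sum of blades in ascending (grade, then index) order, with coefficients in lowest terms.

first term: \frac{5}{2} + \frac{11}{3} e_{1} + 27 e_{2} + \frac{113}{12} e_{12}
second term: \frac{5}{2} - \frac{16}{3} e_{1} - 27 e_{2} + \frac{103}{12} e_{12}
Answer: 5 - \frac{5}{3} e_{1} + 18 e_{12}


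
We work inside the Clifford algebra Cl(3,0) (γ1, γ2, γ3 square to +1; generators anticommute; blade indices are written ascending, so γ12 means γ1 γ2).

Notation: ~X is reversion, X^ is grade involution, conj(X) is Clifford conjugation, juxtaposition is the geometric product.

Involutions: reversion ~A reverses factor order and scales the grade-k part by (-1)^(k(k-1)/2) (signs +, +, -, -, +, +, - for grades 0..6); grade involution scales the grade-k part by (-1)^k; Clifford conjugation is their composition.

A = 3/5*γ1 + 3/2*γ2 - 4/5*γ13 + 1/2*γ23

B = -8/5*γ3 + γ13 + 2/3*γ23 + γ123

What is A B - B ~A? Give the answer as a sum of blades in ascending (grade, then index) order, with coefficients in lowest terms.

first term: 7/15 + 39/50*γ1 - 8/5*γ2 + 8/5*γ3 + 31/30*γ12 - 123/50*γ13 - 9/5*γ23 - 11/10*γ123
second term: -7/15 + 89/50*γ1 - 8/5*γ3 + 31/30*γ12 - 27/50*γ13 + 3*γ23 - 11/10*γ123
Answer: 14/15 - γ1 - 8/5*γ2 + 16/5*γ3 - 48/25*γ13 - 24/5*γ23


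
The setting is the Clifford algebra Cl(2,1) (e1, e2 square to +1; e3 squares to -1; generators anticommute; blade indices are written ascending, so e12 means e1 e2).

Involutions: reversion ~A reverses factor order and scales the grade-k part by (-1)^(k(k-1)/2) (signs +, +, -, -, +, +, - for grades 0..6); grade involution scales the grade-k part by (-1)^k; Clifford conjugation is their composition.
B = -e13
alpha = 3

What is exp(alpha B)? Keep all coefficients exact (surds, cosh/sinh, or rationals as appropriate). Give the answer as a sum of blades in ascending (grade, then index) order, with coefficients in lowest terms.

B^2 = (-1)^2*(e13)^2 = 1*(+1) = 1 (a basis 2-blade squares to minus the product of its generators' squares).
B^2 = 1 — hyperbolic case — the even/odd split gives cosh and sinh: l = 1, alpha*l = 3, so exp(alpha B) = cosh(3) + (sinh(3)/1)*B = cosh(3) + (sinh(3))*B.
Answer: cosh(3) - sinh(3)*e13


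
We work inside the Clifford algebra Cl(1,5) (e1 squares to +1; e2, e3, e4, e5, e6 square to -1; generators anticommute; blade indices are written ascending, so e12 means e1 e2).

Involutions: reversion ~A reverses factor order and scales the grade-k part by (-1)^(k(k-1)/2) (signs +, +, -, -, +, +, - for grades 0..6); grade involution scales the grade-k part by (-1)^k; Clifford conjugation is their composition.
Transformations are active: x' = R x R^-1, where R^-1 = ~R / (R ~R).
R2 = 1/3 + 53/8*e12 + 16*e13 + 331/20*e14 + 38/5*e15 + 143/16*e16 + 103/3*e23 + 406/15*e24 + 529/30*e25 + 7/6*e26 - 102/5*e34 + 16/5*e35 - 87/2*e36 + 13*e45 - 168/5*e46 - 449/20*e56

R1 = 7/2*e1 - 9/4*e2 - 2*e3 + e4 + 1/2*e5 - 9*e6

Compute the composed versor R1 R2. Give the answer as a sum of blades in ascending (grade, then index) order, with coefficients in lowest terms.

Distribute over the terms of R1 (each basis-blade product reordered to ascending indices, repeated generators contracted through their squares):
(7/2*e1) R2 = 7/6*e1 + 371/16*e2 + 56*e3 + 2317/40*e4 + 133/5*e5 + 1001/32*e6 + 721/6*e123 + 1421/15*e124 + 3703/60*e125 + 49/12*e126 - 357/5*e134 + 56/5*e135 - 609/4*e136 + 91/2*e145 - 588/5*e146 - 3143/40*e156
(-9/4*e2) R2 = -477/32*e1 - 3/4*e2 + 309/4*e3 + 609/10*e4 + 1587/40*e5 + 21/8*e6 + 36*e123 + 2979/80*e124 + 171/10*e125 + 1287/64*e126 + 459/10*e234 - 36/5*e235 + 783/8*e236 - 117/4*e245 + 378/5*e246 + 4041/80*e256
(-2*e3) R2 = -32*e1 - 206/3*e2 - 2/3*e3 - 204/5*e4 + 32/5*e5 - 87*e6 - 53/4*e123 + 331/10*e134 + 76/5*e135 + 143/8*e136 + 812/15*e234 + 529/15*e235 + 7/3*e236 - 26*e345 + 336/5*e346 + 449/10*e356
(e4) R2 = 331/20*e1 + 406/15*e2 - 102/5*e3 + 1/3*e4 - 13*e5 + 168/5*e6 + 53/8*e124 + 16*e134 - 38/5*e145 - 143/16*e146 + 103/3*e234 - 529/30*e245 - 7/6*e246 - 16/5*e345 + 87/2*e346 - 449/20*e456
(1/2*e5) R2 = 19/5*e1 + 529/60*e2 + 8/5*e3 + 13/2*e4 + 1/6*e5 + 449/40*e6 + 53/16*e125 + 8*e135 + 331/40*e145 - 143/32*e156 + 103/6*e235 + 203/15*e245 - 7/12*e256 - 51/5*e345 + 87/4*e356 + 84/5*e456
(-9*e6) R2 = -1287/16*e1 - 21/2*e2 + 783/2*e3 + 1512/5*e4 + 4041/20*e5 - 3*e6 - 477/8*e126 - 144*e136 - 2979/20*e146 - 342/5*e156 - 309*e236 - 1218/5*e246 - 1587/10*e256 + 918/5*e346 - 144/5*e356 - 117*e456
Summing the partial products and collecting blades:
Answer: -50797/480*e1 - 5003/240*e2 + 30317/60*e3 + 46471/120*e4 + 31427/120*e5 - 1803/160*e6 + 1715/12*e123 + 33263/240*e124 + 19711/240*e125 - 6803/192*e126 - 223/10*e134 + 172/5*e135 - 2227/8*e136 + 1847/40*e145 - 22039/80*e146 - 24231/160*e156 + 4031/30*e234 + 1357/30*e235 - 5011/24*e236 - 667/20*e245 - 1015/6*e246 - 5221/48*e256 - 197/5*e345 + 2943/10*e346 + 757/20*e356 - 2453/20*e456
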